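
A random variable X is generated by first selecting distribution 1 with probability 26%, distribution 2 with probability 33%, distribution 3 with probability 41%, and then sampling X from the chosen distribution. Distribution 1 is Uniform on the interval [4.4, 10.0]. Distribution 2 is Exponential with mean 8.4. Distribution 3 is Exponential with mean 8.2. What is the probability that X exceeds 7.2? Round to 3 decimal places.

0.440

Conditional on each component, P(X > 7.2): 1: 0.5; 2: 0.424373; 3: 0.415593.
By total probability, P(X > 7.2) = 0.26·0.5 + 0.33·0.424373 + 0.41·0.415593 = 0.440436.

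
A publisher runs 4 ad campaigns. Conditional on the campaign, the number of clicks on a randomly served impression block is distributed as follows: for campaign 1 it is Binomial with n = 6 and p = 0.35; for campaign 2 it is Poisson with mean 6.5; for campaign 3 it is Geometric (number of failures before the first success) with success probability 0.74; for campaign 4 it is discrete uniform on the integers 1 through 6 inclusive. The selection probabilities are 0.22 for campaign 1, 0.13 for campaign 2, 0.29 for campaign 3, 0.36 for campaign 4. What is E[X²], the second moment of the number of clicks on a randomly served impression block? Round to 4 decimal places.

13.2415

For each component E[X²] = Var + (mean)², giving 1: 5.775; 2: 48.75; 3: 0.598247; 4: 15.1667.
Overall E[X²] = 0.22·5.775 + 0.13·48.75 + 0.29·0.598247 + 0.36·15.1667 = 13.2415.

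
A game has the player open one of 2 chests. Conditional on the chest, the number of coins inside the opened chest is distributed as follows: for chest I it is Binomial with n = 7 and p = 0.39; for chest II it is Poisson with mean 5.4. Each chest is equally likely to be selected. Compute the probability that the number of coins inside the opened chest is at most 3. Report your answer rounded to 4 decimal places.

Conditional on each chest, P(X ≤ 3): I: 0.729313; II: 0.213291.
By total probability, P(X ≤ 3) = 0.5·0.729313 + 0.5·0.213291 = 0.471302.

0.4713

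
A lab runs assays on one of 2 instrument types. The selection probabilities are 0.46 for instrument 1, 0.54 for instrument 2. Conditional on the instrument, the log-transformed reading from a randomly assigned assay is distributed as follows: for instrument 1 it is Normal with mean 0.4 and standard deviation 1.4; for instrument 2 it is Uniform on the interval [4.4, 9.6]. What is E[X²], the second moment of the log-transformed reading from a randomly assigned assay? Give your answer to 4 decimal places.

For each component E[X²] = Var + (mean)², giving 1: 2.12; 2: 51.2533.
Overall E[X²] = 0.46·2.12 + 0.54·51.2533 = 28.652.

28.6520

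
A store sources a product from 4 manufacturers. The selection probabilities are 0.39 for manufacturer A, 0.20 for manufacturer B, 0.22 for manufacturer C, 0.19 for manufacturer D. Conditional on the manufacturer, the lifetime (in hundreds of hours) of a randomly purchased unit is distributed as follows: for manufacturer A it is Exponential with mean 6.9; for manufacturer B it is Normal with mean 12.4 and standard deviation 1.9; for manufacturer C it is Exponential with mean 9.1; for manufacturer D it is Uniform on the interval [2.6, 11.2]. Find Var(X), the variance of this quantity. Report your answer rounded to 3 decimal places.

Per component, A: μ=6.9, E[X²]=95.22; B: μ=12.4, E[X²]=157.37; C: μ=9.1, E[X²]=165.62; D: μ=6.9, E[X²]=53.7733.
E[X] = 0.39·6.9 + 0.2·12.4 + 0.22·9.1 + 0.19·6.9 = 8.484.
E[X²] = 0.39·95.22 + 0.2·157.37 + 0.22·165.62 + 0.19·53.7733 = 115.263.
Var(X) = E[X²] − (E[X])² = 115.263 − 71.9783 = 43.2849.

43.285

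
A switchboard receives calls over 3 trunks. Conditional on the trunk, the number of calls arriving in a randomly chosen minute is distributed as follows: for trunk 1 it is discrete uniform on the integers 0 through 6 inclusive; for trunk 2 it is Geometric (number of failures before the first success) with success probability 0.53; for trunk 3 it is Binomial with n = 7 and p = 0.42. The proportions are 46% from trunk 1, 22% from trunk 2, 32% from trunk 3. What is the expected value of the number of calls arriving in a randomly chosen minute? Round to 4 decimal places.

2.5159

Component means — 1: 3; 2: 0.886792; 3: 2.94.
E[X] = 0.46·3 + 0.22·0.886792 + 0.32·2.94 = 2.51589.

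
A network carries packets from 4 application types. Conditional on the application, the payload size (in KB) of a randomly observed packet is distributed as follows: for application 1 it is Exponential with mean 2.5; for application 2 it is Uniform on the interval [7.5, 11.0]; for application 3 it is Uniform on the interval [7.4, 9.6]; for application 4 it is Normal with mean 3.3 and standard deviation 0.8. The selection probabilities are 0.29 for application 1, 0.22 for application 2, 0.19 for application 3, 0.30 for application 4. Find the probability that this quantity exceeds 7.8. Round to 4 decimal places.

Conditional on each application, P(X > 7.8): 1: 0.0441572; 2: 0.914286; 3: 0.818182; 4: 9.2754e-09.
By total probability, P(X > 7.8) = 0.29·0.0441572 + 0.22·0.914286 + 0.19·0.818182 + 0.3·9.2754e-09 = 0.369403.

0.3694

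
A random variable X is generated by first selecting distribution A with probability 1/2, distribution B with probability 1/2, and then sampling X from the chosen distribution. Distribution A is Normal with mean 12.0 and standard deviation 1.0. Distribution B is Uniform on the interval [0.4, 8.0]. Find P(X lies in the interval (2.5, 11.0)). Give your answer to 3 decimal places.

Conditional on each component, P(2.5 < X < 11.0): A: 0.158655; B: 0.723684.
By total probability, P(2.5 < X < 11.0) = 0.5·0.158655 + 0.5·0.723684 = 0.44117.

0.441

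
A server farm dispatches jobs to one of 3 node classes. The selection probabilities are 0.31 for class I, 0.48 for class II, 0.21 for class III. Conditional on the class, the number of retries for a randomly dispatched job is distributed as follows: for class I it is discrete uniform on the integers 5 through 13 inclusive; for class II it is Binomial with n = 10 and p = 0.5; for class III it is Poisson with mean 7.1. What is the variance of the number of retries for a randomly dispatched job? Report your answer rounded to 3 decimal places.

Per component, I: μ=9, E[X²]=87.6667; II: μ=5, E[X²]=27.5; III: μ=7.1, E[X²]=57.51.
E[X] = 0.31·9 + 0.48·5 + 0.21·7.1 = 6.681.
E[X²] = 0.31·87.6667 + 0.48·27.5 + 0.21·57.51 = 52.4538.
Var(X) = E[X²] − (E[X])² = 52.4538 − 44.6358 = 7.81801.

7.818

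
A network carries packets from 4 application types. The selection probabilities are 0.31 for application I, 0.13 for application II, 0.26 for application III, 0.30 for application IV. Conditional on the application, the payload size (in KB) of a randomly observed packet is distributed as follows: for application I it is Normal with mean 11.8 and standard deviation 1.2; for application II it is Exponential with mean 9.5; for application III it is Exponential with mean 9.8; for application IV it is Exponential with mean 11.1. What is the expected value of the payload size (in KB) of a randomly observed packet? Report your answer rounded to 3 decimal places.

Component means — I: 11.8; II: 9.5; III: 9.8; IV: 11.1.
E[X] = 0.31·11.8 + 0.13·9.5 + 0.26·9.8 + 0.3·11.1 = 10.771.

10.771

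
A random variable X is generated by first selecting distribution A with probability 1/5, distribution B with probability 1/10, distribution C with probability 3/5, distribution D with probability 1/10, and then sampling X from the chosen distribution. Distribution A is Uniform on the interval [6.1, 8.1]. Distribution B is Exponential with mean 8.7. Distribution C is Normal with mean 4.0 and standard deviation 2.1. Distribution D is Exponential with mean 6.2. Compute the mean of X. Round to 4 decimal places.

Component means — A: 7.1; B: 8.7; C: 4; D: 6.2.
E[X] = 0.2·7.1 + 0.1·8.7 + 0.6·4 + 0.1·6.2 = 5.31.

5.3100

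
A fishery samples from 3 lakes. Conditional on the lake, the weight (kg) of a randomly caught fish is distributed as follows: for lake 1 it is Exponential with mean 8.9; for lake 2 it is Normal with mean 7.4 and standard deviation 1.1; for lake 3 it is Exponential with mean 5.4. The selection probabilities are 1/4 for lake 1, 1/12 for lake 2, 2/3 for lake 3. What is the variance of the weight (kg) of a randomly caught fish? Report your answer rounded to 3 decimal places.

41.654

Per component, 1: μ=8.9, E[X²]=158.42; 2: μ=7.4, E[X²]=55.97; 3: μ=5.4, E[X²]=58.32.
E[X] = 0.25·8.9 + 0.0833333·7.4 + 0.666667·5.4 = 6.44167.
E[X²] = 0.25·158.42 + 0.0833333·55.97 + 0.666667·58.32 = 83.1492.
Var(X) = E[X²] − (E[X])² = 83.1492 − 41.4951 = 41.6541.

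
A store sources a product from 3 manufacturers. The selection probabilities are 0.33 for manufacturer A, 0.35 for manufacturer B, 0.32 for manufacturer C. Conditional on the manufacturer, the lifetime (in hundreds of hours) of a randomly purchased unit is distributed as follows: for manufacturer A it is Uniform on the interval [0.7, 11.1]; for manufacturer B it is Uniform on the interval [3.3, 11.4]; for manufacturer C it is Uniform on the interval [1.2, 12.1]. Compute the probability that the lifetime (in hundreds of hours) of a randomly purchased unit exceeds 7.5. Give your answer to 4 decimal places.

Conditional on each manufacturer, P(X > 7.5): A: 0.346154; B: 0.481481; C: 0.422018.
By total probability, P(X > 7.5) = 0.33·0.346154 + 0.35·0.481481 + 0.32·0.422018 = 0.417795.

0.4178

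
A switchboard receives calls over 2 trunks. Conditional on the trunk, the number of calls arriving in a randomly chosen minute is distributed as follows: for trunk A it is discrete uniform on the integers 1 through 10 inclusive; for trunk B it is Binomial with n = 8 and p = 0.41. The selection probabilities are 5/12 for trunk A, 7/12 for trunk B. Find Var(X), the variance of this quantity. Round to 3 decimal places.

Per component, A: μ=5.5, E[X²]=38.5; B: μ=3.28, E[X²]=12.6936.
E[X] = 0.416667·5.5 + 0.583333·3.28 = 4.205.
E[X²] = 0.416667·38.5 + 0.583333·12.6936 = 23.4463.
Var(X) = E[X²] − (E[X])² = 23.4463 − 17.682 = 5.76424.

5.764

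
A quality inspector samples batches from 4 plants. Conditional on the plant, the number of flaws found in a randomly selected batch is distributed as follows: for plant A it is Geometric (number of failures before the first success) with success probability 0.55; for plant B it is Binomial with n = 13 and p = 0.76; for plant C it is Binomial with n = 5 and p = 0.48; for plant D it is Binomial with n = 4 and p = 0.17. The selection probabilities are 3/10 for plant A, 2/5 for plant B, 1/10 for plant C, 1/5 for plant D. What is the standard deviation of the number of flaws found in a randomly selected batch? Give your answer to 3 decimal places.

Per component, A: μ=0.818182, E[X²]=2.15702; B: μ=9.88, E[X²]=99.9856; C: μ=2.4, E[X²]=7.008; D: μ=0.68, E[X²]=1.0268.
E[X] = 0.3·0.818182 + 0.4·9.88 + 0.1·2.4 + 0.2·0.68 = 4.57345.
E[X²] = 0.3·2.15702 + 0.4·99.9856 + 0.1·7.008 + 0.2·1.0268 = 41.5475.
Var(X) = E[X²] − (E[X])² = 41.5475 − 20.9165 = 20.631.
SD(X) = √20.631 = 4.54214.

4.542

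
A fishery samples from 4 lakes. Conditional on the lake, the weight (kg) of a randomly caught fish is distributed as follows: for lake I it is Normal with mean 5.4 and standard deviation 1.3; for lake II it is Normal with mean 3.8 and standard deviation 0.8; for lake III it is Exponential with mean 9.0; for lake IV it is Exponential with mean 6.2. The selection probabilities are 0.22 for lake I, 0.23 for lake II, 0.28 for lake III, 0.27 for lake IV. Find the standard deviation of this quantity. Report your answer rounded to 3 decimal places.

Per component, I: μ=5.4, E[X²]=30.85; II: μ=3.8, E[X²]=15.08; III: μ=9, E[X²]=162; IV: μ=6.2, E[X²]=76.88.
E[X] = 0.22·5.4 + 0.23·3.8 + 0.28·9 + 0.27·6.2 = 6.256.
E[X²] = 0.22·30.85 + 0.23·15.08 + 0.28·162 + 0.27·76.88 = 76.373.
Var(X) = E[X²] − (E[X])² = 76.373 − 39.1375 = 37.2355.
SD(X) = √37.2355 = 6.10209.

6.102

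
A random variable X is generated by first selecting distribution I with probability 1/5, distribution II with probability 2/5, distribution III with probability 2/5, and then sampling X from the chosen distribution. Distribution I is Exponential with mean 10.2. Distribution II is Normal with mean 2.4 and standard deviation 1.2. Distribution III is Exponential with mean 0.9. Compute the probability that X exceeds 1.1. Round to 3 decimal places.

Conditional on each component, P(X > 1.1): I: 0.897768; II: 0.86067; III: 0.294575.
By total probability, P(X > 1.1) = 0.2·0.897768 + 0.4·0.86067 + 0.4·0.294575 = 0.641652.

0.642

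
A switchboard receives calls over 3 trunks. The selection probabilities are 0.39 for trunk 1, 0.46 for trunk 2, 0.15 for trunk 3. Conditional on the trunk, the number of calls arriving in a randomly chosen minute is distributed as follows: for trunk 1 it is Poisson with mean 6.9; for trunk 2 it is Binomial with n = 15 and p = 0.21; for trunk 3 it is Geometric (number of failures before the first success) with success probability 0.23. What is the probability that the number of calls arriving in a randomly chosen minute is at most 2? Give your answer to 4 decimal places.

0.2603

Conditional on each trunk, P(X ≤ 2): 1: 0.0319518; 2: 0.361466; 3: 0.543467.
By total probability, P(X ≤ 2) = 0.39·0.0319518 + 0.46·0.361466 + 0.15·0.543467 = 0.260255.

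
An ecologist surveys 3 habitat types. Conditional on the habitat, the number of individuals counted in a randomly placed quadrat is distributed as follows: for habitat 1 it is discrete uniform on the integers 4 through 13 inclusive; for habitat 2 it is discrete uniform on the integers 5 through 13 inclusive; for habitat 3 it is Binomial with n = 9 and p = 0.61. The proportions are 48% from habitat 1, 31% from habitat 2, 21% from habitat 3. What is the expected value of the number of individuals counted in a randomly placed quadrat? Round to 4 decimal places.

8.0229

Component means — 1: 8.5; 2: 9; 3: 5.49.
E[X] = 0.48·8.5 + 0.31·9 + 0.21·5.49 = 8.0229.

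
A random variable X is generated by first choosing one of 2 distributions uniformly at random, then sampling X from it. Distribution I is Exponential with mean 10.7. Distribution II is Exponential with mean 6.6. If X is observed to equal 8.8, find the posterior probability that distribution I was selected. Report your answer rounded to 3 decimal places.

Likelihoods f(8.8 | ·): I: 0.0410619; II: 0.039939.
Posterior ∝ prior × likelihood. Numerator for I: 0.5·0.0410619 = 0.020531.
Normalizing constant: 0.5·0.0410619 + 0.5·0.039939 = 0.0405004.
P(I | observation) = 0.020531 / 0.0405004 = 0.506932.

0.507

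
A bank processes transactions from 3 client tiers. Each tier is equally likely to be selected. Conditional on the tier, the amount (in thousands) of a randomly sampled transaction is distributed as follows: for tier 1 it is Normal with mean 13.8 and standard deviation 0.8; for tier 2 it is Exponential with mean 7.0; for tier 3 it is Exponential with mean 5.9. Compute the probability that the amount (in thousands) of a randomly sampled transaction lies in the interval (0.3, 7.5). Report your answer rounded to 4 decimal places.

0.4285

Conditional on each tier, P(0.3 < X < 7.5): 1: 1.72085e-15; 2: 0.615529; 3: 0.669925.
By total probability, P(0.3 < X < 7.5) = 0.333333·1.72085e-15 + 0.333333·0.615529 + 0.333333·0.669925 = 0.428485.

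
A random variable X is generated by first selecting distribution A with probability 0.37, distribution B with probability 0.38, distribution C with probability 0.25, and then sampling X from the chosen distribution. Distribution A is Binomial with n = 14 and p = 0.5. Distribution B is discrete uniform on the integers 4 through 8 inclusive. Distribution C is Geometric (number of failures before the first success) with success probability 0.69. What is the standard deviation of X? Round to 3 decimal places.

3.042

Per component, A: μ=7, E[X²]=52.5; B: μ=6, E[X²]=38; C: μ=0.449275, E[X²]=0.852972.
E[X] = 0.37·7 + 0.38·6 + 0.25·0.449275 = 4.98232.
E[X²] = 0.37·52.5 + 0.38·38 + 0.25·0.852972 = 34.0782.
Var(X) = E[X²] − (E[X])² = 34.0782 − 24.8235 = 9.25474.
SD(X) = √9.25474 = 3.04216.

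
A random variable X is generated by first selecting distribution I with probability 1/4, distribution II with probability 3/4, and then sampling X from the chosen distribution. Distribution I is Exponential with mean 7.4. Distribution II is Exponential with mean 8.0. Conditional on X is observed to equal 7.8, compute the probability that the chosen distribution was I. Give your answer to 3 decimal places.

Likelihoods f(7.8 | ·): I: 0.0470976; II: 0.047149.
Posterior ∝ prior × likelihood. Numerator for I: 0.25·0.0470976 = 0.0117744.
Normalizing constant: 0.25·0.0470976 + 0.75·0.047149 = 0.0471362.
P(I | observation) = 0.0117744 / 0.0471362 = 0.249795.

0.250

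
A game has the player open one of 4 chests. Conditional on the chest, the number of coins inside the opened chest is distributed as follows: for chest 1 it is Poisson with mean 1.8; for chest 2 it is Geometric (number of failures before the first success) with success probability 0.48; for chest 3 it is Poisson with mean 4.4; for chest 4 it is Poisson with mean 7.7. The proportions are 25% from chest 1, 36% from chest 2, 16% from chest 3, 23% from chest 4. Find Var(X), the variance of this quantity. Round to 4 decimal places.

10.7151

Per component, 1: μ=1.8, E[X²]=5.04; 2: μ=1.08333, E[X²]=3.43056; 3: μ=4.4, E[X²]=23.76; 4: μ=7.7, E[X²]=66.99.
E[X] = 0.25·1.8 + 0.36·1.08333 + 0.16·4.4 + 0.23·7.7 = 3.315.
E[X²] = 0.25·5.04 + 0.36·3.43056 + 0.16·23.76 + 0.23·66.99 = 21.7043.
Var(X) = E[X²] − (E[X])² = 21.7043 − 10.9892 = 10.7151.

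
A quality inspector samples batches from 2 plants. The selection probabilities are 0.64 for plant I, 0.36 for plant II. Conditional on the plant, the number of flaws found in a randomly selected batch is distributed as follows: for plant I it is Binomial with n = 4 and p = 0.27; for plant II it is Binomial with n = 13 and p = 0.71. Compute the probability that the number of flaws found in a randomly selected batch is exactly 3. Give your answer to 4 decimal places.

Conditional on each plant, P(X = 3): I: 0.0574744; II: 0.000430647.
By total probability, P(X = 3) = 0.64·0.0574744 + 0.36·0.000430647 = 0.0369386.

0.0369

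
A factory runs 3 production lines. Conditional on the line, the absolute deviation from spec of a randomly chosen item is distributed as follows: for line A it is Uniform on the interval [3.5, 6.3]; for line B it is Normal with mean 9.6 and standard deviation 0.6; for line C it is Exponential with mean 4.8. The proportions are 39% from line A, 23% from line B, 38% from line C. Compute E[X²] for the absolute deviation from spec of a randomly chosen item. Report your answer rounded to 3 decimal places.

48.409

For each component E[X²] = Var + (mean)², giving A: 24.6633; B: 92.52; C: 46.08.
Overall E[X²] = 0.39·24.6633 + 0.23·92.52 + 0.38·46.08 = 48.4087.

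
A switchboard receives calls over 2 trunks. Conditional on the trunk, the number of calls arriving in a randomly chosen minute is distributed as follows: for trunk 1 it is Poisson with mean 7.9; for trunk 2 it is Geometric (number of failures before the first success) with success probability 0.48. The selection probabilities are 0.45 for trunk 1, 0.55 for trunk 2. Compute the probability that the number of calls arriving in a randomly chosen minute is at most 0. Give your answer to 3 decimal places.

Conditional on each trunk, P(X ≤ 0): 1: 0.000370744; 2: 0.48.
By total probability, P(X ≤ 0) = 0.45·0.000370744 + 0.55·0.48 = 0.264167.

0.264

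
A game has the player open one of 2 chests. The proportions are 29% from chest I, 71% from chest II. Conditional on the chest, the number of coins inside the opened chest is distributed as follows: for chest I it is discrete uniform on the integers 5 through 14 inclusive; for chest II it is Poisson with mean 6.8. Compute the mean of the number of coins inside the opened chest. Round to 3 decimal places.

7.583

Component means — I: 9.5; II: 6.8.
E[X] = 0.29·9.5 + 0.71·6.8 = 7.583.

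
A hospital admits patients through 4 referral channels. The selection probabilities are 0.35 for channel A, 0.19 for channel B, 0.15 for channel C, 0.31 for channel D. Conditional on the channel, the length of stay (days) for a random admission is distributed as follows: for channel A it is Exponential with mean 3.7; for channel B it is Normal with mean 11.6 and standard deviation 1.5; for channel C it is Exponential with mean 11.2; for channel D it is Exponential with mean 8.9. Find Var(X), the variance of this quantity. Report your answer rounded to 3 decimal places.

59.307

Per component, A: μ=3.7, E[X²]=27.38; B: μ=11.6, E[X²]=136.81; C: μ=11.2, E[X²]=250.88; D: μ=8.9, E[X²]=158.42.
E[X] = 0.35·3.7 + 0.19·11.6 + 0.15·11.2 + 0.31·8.9 = 7.938.
E[X²] = 0.35·27.38 + 0.19·136.81 + 0.15·250.88 + 0.31·158.42 = 122.319.
Var(X) = E[X²] − (E[X])² = 122.319 − 63.0118 = 59.3073.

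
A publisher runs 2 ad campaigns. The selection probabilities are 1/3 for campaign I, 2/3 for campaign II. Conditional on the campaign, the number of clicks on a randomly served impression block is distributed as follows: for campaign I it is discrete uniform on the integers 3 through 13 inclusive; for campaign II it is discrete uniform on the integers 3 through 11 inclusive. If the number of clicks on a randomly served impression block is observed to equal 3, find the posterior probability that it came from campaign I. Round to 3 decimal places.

Likelihoods P(X=3 | ·): I: 0.0909091; II: 0.111111.
Posterior ∝ prior × likelihood. Numerator for I: 0.333333·0.0909091 = 0.030303.
Normalizing constant: 0.333333·0.0909091 + 0.666667·0.111111 = 0.104377.
P(I | observation) = 0.030303 / 0.104377 = 0.290323.

0.290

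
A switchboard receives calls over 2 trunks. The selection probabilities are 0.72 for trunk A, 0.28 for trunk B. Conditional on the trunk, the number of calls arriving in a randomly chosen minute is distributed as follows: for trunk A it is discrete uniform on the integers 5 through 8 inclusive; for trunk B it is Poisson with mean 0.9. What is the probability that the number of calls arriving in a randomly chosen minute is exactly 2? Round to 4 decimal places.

Conditional on each trunk, P(X = 2): A: 0; B: 0.164661.
By total probability, P(X = 2) = 0.72·0 + 0.28·0.164661 = 0.046105.

0.0461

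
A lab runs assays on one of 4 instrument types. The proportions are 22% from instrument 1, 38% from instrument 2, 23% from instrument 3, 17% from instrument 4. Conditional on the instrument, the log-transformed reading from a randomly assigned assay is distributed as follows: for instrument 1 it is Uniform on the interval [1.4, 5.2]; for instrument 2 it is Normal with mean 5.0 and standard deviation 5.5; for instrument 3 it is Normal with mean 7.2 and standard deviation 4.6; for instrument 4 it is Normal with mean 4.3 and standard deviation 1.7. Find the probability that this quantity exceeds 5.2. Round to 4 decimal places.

0.3889

Conditional on each instrument, P(X > 5.2): 1: 0; 2: 0.485496; 3: 0.66814; 4: 0.29826.
By total probability, P(X > 5.2) = 0.22·0 + 0.38·0.485496 + 0.23·0.66814 + 0.17·0.29826 = 0.388865.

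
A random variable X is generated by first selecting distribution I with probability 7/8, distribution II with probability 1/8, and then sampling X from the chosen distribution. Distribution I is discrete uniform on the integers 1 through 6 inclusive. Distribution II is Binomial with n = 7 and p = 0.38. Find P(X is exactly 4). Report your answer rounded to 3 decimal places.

0.168

Conditional on each component, P(X = 4): I: 0.166667; II: 0.173931.
By total probability, P(X = 4) = 0.875·0.166667 + 0.125·0.173931 = 0.167575.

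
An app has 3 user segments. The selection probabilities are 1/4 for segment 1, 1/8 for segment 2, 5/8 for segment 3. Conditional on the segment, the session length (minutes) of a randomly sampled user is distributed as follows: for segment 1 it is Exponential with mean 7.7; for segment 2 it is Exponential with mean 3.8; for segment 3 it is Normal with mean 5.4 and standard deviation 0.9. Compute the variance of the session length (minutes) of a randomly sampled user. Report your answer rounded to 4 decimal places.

18.6356

Per component, 1: μ=7.7, E[X²]=118.58; 2: μ=3.8, E[X²]=28.88; 3: μ=5.4, E[X²]=29.97.
E[X] = 0.25·7.7 + 0.125·3.8 + 0.625·5.4 = 5.775.
E[X²] = 0.25·118.58 + 0.125·28.88 + 0.625·29.97 = 51.9863.
Var(X) = E[X²] − (E[X])² = 51.9863 − 33.3506 = 18.6356.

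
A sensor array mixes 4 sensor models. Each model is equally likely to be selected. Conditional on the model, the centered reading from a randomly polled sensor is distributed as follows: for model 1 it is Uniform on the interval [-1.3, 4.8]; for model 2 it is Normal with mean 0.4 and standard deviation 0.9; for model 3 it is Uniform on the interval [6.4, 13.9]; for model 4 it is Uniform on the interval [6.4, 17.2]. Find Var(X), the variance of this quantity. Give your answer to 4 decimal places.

29.6502

Per component, 1: μ=1.75, E[X²]=6.16333; 2: μ=0.4, E[X²]=0.97; 3: μ=10.15, E[X²]=107.71; 4: μ=11.8, E[X²]=148.96.
E[X] = 0.25·1.75 + 0.25·0.4 + 0.25·10.15 + 0.25·11.8 = 6.025.
E[X²] = 0.25·6.16333 + 0.25·0.97 + 0.25·107.71 + 0.25·148.96 = 65.9508.
Var(X) = E[X²] − (E[X])² = 65.9508 − 36.3006 = 29.6502.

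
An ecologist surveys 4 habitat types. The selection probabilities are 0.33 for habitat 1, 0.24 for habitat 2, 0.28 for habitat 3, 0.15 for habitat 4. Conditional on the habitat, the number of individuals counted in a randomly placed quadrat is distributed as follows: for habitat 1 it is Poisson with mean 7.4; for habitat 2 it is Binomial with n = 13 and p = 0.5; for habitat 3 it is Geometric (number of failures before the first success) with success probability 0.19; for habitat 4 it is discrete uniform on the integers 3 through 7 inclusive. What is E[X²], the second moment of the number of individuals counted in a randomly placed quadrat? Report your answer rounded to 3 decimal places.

For each component E[X²] = Var + (mean)², giving 1: 62.16; 2: 45.5; 3: 40.6122; 4: 27.
Overall E[X²] = 0.33·62.16 + 0.24·45.5 + 0.28·40.6122 + 0.15·27 = 46.8542.

46.854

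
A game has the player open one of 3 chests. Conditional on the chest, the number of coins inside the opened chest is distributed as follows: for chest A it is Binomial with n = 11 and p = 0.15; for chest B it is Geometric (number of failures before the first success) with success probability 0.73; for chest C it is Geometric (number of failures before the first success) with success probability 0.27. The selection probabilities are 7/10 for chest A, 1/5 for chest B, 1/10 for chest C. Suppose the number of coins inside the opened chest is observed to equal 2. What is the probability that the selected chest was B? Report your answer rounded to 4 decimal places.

Likelihoods P(X=2 | ·): A: 0.286626; B: 0.053217; C: 0.143883.
Posterior ∝ prior × likelihood. Numerator for B: 0.2·0.053217 = 0.0106434.
Normalizing constant: 0.7·0.286626 + 0.2·0.053217 + 0.1·0.143883 = 0.22567.
P(B | observation) = 0.0106434 / 0.22567 = 0.0471636.

0.0472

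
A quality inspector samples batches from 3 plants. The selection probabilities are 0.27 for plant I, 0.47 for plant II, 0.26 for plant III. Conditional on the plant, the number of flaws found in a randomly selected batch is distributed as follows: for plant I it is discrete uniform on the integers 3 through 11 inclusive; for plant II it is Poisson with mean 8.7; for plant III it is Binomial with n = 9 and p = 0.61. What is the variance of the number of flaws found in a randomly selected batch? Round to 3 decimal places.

8.232

Per component, I: μ=7, E[X²]=55.6667; II: μ=8.7, E[X²]=84.39; III: μ=5.49, E[X²]=32.2812.
E[X] = 0.27·7 + 0.47·8.7 + 0.26·5.49 = 7.4064.
E[X²] = 0.27·55.6667 + 0.47·84.39 + 0.26·32.2812 = 63.0864.
Var(X) = E[X²] − (E[X])² = 63.0864 − 54.8548 = 8.23165.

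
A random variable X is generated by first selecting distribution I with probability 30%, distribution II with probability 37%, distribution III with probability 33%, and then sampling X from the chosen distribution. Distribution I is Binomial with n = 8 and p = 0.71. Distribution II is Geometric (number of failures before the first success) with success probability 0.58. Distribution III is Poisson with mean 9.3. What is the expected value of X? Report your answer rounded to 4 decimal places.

Component means — I: 5.68; II: 0.724138; III: 9.3.
E[X] = 0.3·5.68 + 0.37·0.724138 + 0.33·9.3 = 5.04093.

5.0409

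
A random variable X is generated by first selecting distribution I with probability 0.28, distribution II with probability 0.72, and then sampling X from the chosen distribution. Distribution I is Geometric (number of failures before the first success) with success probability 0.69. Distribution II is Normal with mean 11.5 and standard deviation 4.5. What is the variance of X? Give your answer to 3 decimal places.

39.381

Per component, I: μ=0.449275, E[X²]=0.852972; II: μ=11.5, E[X²]=152.5.
E[X] = 0.28·0.449275 + 0.72·11.5 = 8.4058.
E[X²] = 0.28·0.852972 + 0.72·152.5 = 110.039.
Var(X) = E[X²] − (E[X])² = 110.039 − 70.6574 = 39.3814.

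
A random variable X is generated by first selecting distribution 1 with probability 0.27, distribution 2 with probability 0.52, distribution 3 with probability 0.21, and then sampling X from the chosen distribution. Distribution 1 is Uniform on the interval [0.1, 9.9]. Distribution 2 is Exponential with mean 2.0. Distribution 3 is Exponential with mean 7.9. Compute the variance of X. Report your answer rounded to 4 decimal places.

22.8887

Per component, 1: μ=5, E[X²]=33.0033; 2: μ=2, E[X²]=8; 3: μ=7.9, E[X²]=124.82.
E[X] = 0.27·5 + 0.52·2 + 0.21·7.9 = 4.049.
E[X²] = 0.27·33.0033 + 0.52·8 + 0.21·124.82 = 39.2831.
Var(X) = E[X²] − (E[X])² = 39.2831 − 16.3944 = 22.8887.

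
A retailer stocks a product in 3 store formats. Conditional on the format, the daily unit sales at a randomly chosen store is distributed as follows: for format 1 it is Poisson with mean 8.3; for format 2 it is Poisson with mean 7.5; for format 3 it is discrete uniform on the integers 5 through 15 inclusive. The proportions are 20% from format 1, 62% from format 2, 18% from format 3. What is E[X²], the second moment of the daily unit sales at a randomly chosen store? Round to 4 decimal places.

For each component E[X²] = Var + (mean)², giving 1: 77.19; 2: 63.75; 3: 110.
Overall E[X²] = 0.2·77.19 + 0.62·63.75 + 0.18·110 = 74.763.

74.7630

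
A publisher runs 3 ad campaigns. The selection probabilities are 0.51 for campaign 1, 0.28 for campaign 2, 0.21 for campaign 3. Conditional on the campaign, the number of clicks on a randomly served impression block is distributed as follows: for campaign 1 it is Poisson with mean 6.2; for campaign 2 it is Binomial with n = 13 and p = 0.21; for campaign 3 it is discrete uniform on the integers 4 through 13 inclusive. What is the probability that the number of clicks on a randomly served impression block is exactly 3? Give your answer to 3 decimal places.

0.111

Conditional on each campaign, P(X = 3): 1: 0.0806117; 2: 0.250781; 3: 0.
By total probability, P(X = 3) = 0.51·0.0806117 + 0.28·0.250781 + 0.21·0 = 0.111331.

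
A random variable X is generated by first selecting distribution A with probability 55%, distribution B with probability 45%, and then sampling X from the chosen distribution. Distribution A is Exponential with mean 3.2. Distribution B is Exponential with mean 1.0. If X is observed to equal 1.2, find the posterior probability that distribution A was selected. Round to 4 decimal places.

0.4657

Likelihoods f(1.2 | ·): A: 0.214778; B: 0.301194.
Posterior ∝ prior × likelihood. Numerator for A: 0.55·0.214778 = 0.118128.
Normalizing constant: 0.55·0.214778 + 0.45·0.301194 = 0.253665.
P(A | observation) = 0.118128 / 0.253665 = 0.465684.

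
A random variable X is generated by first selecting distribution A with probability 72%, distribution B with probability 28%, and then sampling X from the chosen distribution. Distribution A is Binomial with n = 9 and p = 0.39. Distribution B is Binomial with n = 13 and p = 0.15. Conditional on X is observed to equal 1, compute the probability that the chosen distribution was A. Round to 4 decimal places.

0.3842

Likelihoods P(X=1 | ·): A: 0.0672893; B: 0.277371.
Posterior ∝ prior × likelihood. Numerator for A: 0.72·0.0672893 = 0.0484483.
Normalizing constant: 0.72·0.0672893 + 0.28·0.277371 = 0.126112.
P(A | observation) = 0.0484483 / 0.126112 = 0.384168.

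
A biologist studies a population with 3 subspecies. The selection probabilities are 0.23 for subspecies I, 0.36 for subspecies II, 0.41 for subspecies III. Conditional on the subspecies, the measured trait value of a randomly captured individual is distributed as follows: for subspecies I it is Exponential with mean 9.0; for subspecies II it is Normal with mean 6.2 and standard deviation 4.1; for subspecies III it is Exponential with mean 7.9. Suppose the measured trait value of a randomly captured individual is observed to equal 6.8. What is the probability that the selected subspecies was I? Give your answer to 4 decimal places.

0.1750

Likelihoods f(6.8 | ·): I: 0.0521944; II: 0.0962666; III: 0.0535242.
Posterior ∝ prior × likelihood. Numerator for I: 0.23·0.0521944 = 0.0120047.
Normalizing constant: 0.23·0.0521944 + 0.36·0.0962666 + 0.41·0.0535242 = 0.0686056.
P(I | observation) = 0.0120047 / 0.0686056 = 0.174981.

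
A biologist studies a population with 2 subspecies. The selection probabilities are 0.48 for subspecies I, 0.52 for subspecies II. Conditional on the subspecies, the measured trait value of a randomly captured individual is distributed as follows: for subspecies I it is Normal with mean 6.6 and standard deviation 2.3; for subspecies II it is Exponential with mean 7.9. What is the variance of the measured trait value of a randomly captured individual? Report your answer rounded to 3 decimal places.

Per component, I: μ=6.6, E[X²]=48.85; II: μ=7.9, E[X²]=124.82.
E[X] = 0.48·6.6 + 0.52·7.9 = 7.276.
E[X²] = 0.48·48.85 + 0.52·124.82 = 88.3544.
Var(X) = E[X²] − (E[X])² = 88.3544 − 52.9402 = 35.4142.

35.414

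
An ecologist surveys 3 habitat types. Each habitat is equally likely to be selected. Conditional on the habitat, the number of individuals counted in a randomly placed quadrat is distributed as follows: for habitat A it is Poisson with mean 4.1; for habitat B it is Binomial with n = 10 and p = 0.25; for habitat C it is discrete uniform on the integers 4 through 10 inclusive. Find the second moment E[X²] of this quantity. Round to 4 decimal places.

27.3450

For each component E[X²] = Var + (mean)², giving A: 20.91; B: 8.125; C: 53.
Overall E[X²] = 0.333333·20.91 + 0.333333·8.125 + 0.333333·53 = 27.345.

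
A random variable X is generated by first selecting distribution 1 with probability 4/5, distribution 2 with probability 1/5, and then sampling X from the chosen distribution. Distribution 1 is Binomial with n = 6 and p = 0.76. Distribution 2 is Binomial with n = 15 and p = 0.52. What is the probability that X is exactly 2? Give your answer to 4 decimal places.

Conditional on each component, P(X = 2): 1: 0.0287451; 2: 0.0020386.
By total probability, P(X = 2) = 0.8·0.0287451 + 0.2·0.0020386 = 0.0234038.

0.0234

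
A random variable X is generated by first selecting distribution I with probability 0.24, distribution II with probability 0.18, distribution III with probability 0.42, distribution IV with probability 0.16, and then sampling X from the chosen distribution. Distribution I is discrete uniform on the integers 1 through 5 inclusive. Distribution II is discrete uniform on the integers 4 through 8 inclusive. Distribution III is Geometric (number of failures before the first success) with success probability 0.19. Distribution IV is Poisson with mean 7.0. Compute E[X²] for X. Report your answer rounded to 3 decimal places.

35.497

For each component E[X²] = Var + (mean)², giving I: 11; II: 38; III: 40.6122; IV: 56.
Overall E[X²] = 0.24·11 + 0.18·38 + 0.42·40.6122 + 0.16·56 = 35.4971.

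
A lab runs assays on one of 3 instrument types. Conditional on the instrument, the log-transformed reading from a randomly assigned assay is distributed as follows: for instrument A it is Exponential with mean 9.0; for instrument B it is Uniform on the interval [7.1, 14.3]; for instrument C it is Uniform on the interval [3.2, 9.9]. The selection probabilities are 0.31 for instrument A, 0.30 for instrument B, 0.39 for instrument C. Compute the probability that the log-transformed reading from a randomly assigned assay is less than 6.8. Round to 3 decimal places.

Conditional on each instrument, P(X < 6.8): A: 0.53025; B: 0; C: 0.537313.
By total probability, P(X < 6.8) = 0.31·0.53025 + 0.3·0 + 0.39·0.537313 = 0.37393.

0.374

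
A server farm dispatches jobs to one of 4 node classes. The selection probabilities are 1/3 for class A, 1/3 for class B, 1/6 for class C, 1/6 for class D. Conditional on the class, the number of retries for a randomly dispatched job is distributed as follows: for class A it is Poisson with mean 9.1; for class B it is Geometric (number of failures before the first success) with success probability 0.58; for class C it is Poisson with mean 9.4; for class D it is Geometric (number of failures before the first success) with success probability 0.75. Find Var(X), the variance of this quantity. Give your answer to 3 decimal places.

Per component, A: μ=9.1, E[X²]=91.91; B: μ=0.724138, E[X²]=1.77289; C: μ=9.4, E[X²]=97.76; D: μ=0.333333, E[X²]=0.555556.
E[X] = 0.333333·9.1 + 0.333333·0.724138 + 0.166667·9.4 + 0.166667·0.333333 = 4.89693.
E[X²] = 0.333333·91.91 + 0.333333·1.77289 + 0.166667·97.76 + 0.166667·0.555556 = 47.6136.
Var(X) = E[X²] − (E[X])² = 47.6136 − 23.98 = 23.6336.

23.634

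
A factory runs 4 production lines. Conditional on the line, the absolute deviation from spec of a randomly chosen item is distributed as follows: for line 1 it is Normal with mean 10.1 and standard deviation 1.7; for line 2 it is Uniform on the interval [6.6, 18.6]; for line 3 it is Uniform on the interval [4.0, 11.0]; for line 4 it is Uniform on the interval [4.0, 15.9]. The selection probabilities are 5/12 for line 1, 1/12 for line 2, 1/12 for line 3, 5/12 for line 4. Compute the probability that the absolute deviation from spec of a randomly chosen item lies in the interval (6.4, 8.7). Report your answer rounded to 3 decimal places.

0.202

Conditional on each line, P(6.4 < X < 8.7): 1: 0.190343; 2: 0.175; 3: 0.328571; 4: 0.193277.
By total probability, P(6.4 < X < 8.7) = 0.416667·0.190343 + 0.0833333·0.175 + 0.0833333·0.328571 + 0.416667·0.193277 = 0.201806.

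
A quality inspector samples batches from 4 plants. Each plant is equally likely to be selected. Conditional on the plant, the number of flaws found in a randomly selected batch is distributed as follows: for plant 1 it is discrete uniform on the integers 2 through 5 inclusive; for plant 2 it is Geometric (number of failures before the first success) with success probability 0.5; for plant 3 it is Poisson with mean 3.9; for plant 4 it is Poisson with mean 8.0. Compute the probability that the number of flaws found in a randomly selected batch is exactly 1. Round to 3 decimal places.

0.083

Conditional on each plant, P(X = 1): 1: 0; 2: 0.25; 3: 0.0789435; 4: 0.0026837.
By total probability, P(X = 1) = 0.25·0 + 0.25·0.25 + 0.25·0.0789435 + 0.25·0.0026837 = 0.0829068.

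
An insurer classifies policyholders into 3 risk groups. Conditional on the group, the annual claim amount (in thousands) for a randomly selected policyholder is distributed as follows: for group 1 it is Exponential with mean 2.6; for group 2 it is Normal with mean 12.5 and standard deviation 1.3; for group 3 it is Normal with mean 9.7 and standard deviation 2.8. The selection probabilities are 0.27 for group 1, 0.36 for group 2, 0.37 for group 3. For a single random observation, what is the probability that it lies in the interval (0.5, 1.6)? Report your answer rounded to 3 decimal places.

0.077

Conditional on each group, P(0.5 < X < 1.6): 1: 0.28462; 2: 0; 3: 0.00140015.
By total probability, P(0.5 < X < 1.6) = 0.27·0.28462 + 0.36·0 + 0.37·0.00140015 = 0.0773654.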